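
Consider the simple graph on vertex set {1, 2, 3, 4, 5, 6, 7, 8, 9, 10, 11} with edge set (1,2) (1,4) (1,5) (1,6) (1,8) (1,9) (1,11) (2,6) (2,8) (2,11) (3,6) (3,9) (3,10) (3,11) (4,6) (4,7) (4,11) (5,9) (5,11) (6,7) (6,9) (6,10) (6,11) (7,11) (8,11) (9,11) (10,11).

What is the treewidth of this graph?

A width-3 tree decomposition is:
Bags: B1 = {1, 2, 8, 11}  B2 = {1, 2, 6, 11}  B3 = {1, 4, 6, 11}  B4 = {1, 6, 9, 11}  B5 = {3, 6, 9, 11}  B6 = {1, 5, 9, 11}  B7 = {3, 6, 10, 11}  B8 = {4, 6, 7, 11}
Tree: B1–B2, B2–B3, B2–B4, B4–B5, B4–B6, B5–B7, B3–B8
The largest bag has 4 vertices, giving width 3; this decomposition certifies tw(G) ≤ 3. Conversely, {1, 2, 8, 11} is a clique of size 4, and the vertices of any clique must share a bag in every tree decomposition; so some bag has ≥ 4 vertices and tw(G) ≥ 3. The upper and lower bounds meet at 3, so that is the treewidth.

3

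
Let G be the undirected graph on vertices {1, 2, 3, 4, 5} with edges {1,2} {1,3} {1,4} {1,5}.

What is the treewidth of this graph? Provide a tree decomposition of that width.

Treewidth 1.
One optimal decomposition is:
Bags: B1 = {1, 2}  B2 = {1, 3}  B3 = {1, 5}  B4 = {1, 4}
Tree: B1–B2, B2–B3, B2–B4

Each bag holds 2 vertices, so the decomposition has width 1, which upper-bounds the treewidth. Any graph with an edge has treewidth ≥ 1, and G has the edge 1–2. Hence tw(G) = 1 exactly.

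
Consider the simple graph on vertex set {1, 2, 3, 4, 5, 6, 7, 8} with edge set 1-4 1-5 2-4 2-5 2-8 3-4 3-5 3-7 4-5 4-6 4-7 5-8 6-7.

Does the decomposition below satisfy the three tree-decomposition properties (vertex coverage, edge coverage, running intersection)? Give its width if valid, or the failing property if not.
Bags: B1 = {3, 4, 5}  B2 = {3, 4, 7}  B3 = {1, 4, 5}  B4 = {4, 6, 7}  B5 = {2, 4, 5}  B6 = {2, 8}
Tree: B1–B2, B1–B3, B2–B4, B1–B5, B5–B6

A tree decomposition must satisfy three properties: every vertex lies in some bag; for every edge, both endpoints lie together in some bag; and for every vertex, the bags containing it form a connected subtree. Here edge (5,8) lies in no bag, so the decomposition is invalid.

No — edge (5,8) lies in no bag.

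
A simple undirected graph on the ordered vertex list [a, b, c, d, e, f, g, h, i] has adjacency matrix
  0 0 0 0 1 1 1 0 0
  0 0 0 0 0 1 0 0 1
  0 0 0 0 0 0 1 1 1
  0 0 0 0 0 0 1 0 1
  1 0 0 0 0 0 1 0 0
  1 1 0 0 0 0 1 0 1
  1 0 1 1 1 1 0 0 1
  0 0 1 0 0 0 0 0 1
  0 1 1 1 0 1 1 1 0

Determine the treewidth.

2

A width-2 tree decomposition is:
Bags: B1 = {d, g, i}  B2 = {f, g, i}  B3 = {b, f, i}  B4 = {a, f, g}  B5 = {a, e, g}  B6 = {c, g, i}  B7 = {c, h, i}
Tree: B1–B2, B2–B3, B2–B4, B4–B5, B1–B6, B6–B7
Each bag holds 3 vertices, so the decomposition has width 2, which upper-bounds the treewidth. Conversely, {a, e, g} is a clique of size 3, and the vertices of any clique must share a bag in every tree decomposition; so some bag has ≥ 3 vertices and tw(G) ≥ 2. The upper and lower bounds meet at 2, so that is the treewidth.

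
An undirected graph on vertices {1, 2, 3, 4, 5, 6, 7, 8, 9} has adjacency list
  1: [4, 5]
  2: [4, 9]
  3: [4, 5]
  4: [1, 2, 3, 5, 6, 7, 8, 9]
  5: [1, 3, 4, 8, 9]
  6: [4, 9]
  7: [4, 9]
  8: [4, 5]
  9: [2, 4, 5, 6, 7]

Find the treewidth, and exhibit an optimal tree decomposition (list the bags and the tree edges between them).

Each bag holds 3 vertices, so the decomposition has width 2, which upper-bounds the treewidth. For the lower bound, the 3 vertices {2, 4, 9} are pairwise adjacent, and any tree decomposition puts a clique entirely inside one bag — forcing width ≥ 2. Combining the bounds, tw(G) = 2.

Treewidth 2.
One optimal decomposition is:
Bags: B1 = {4, 5, 9}  B2 = {1, 4, 5}  B3 = {4, 7, 9}  B4 = {2, 4, 9}  B5 = {4, 6, 9}  B6 = {4, 5, 8}  B7 = {3, 4, 5}
Tree: B1–B2, B1–B3, B3–B4, B3–B5, B1–B6, B2–B7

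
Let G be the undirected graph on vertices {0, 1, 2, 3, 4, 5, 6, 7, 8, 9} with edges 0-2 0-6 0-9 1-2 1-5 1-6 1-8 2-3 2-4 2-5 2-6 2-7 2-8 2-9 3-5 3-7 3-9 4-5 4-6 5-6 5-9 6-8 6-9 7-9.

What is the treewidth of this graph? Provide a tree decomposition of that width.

Treewidth 3.
One optimal decomposition is:
Bags: B1 = {2, 4, 5, 6}  B2 = {1, 2, 5, 6}  B3 = {2, 5, 6, 9}  B4 = {0, 2, 6, 9}  B5 = {2, 3, 5, 9}  B6 = {2, 3, 7, 9}  B7 = {1, 2, 6, 8}
Tree: B1–B2, B2–B3, B3–B4, B3–B5, B5–B6, B2–B7

Each bag holds 4 vertices, so the decomposition has width 3, which upper-bounds the treewidth. For the lower bound, the 4 vertices {2, 3, 5, 9} are pairwise adjacent, and any tree decomposition puts a clique entirely inside one bag — forcing width ≥ 3. Hence tw(G) = 3 exactly.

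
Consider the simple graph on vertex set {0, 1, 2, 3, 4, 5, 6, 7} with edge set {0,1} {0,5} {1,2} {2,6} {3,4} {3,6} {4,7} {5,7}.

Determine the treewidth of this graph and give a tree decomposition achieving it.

Every bag has size at most 3, so the width is 3 − 1 = 2 and tw(G) ≤ 2. For the lower bound, G contains the cycle 7–5–0–1–2–6–3–4–7, so G is not a forest; only forests have treewidth ≤ 1, hence tw(G) ≥ 2. Therefore the treewidth is 2.

Treewidth 2.
One optimal decomposition is:
Bags: B1 = {0, 5, 7}  B2 = {0, 1, 7}  B3 = {1, 2, 7}  B4 = {2, 6, 7}  B5 = {3, 6, 7}  B6 = {3, 4, 7}
Tree: B1–B2, B2–B3, B3–B4, B4–B5, B5–B6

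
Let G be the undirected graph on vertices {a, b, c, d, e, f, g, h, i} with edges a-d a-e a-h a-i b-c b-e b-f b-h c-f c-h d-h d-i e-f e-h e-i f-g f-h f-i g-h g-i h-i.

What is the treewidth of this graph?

3

A width-3 tree decomposition is:
Bags: B1 = {e, f, h, i}  B2 = {a, e, h, i}  B3 = {b, e, f, h}  B4 = {b, c, f, h}  B5 = {a, d, h, i}  B6 = {f, g, h, i}
Tree: B1–B2, B1–B3, B3–B4, B2–B5, B1–B6
Each bag holds 4 vertices, so the decomposition has width 3, which upper-bounds the treewidth. Conversely, {a, d, h, i} is a clique of size 4, and the vertices of any clique must share a bag in every tree decomposition; so some bag has ≥ 4 vertices and tw(G) ≥ 3. Hence tw(G) = 3 exactly.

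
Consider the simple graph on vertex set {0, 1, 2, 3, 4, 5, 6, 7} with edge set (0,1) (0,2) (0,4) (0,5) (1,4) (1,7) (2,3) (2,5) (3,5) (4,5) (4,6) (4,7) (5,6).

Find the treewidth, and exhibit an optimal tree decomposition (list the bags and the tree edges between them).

Treewidth 2.
One such decomposition:
Bags: B1 = {0, 1, 4}  B2 = {0, 4, 5}  B3 = {0, 2, 5}  B4 = {2, 3, 5}  B5 = {1, 4, 7}  B6 = {4, 5, 6}
Tree: B1–B2, B2–B3, B3–B4, B1–B5, B2–B6

Every bag has size at most 3, so the width is 3 − 1 = 2 and tw(G) ≤ 2. On the other hand G contains the 3-clique {0, 2, 5}. A clique must lie in a single bag of any decomposition, so no decomposition can have width below 2. Therefore the treewidth is 2.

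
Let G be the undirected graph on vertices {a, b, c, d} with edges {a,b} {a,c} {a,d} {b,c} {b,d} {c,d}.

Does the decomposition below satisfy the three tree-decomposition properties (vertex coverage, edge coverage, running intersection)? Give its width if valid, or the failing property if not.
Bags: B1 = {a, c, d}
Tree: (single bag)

A tree decomposition must satisfy three properties: every vertex lies in some bag; for every edge, both endpoints lie together in some bag; and for every vertex, the bags containing it form a connected subtree. Here vertex b appears in no bag, so the decomposition is invalid.

No — vertex b appears in no bag.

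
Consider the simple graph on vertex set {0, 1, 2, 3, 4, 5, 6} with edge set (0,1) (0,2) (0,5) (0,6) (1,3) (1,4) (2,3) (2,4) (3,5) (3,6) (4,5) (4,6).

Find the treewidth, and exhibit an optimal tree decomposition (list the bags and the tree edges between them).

Each bag holds 4 vertices, so the decomposition has width 3, which upper-bounds the treewidth. For the lower bound: the 4 vertex sets {0,1}, {3,5}, {4}, {6} are disjoint, each induces a connected subgraph, and every pair is joined by at least one edge of G. Contracting each set to a single vertex therefore yields K_{4} as a minor, and since treewidth is minor-monotone, tw(G) ≥ tw(K_{4}) = 3. The upper and lower bounds meet at 3, so that is the treewidth.

Treewidth 3.
One optimal decomposition is:
Bags: B1 = {0, 1, 3, 4}  B2 = {0, 3, 4, 5}  B3 = {0, 3, 4, 6}  B4 = {0, 2, 3, 4}
Tree: B1–B2, B2–B3, B3–B4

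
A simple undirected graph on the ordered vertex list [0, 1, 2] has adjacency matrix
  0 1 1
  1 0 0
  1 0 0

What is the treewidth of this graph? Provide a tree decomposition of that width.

Each bag holds 2 vertices, so the decomposition has width 1, which upper-bounds the treewidth. Any graph with an edge has treewidth ≥ 1, and G has the edge 0–1. Combining the bounds, tw(G) = 1.

Treewidth 1.
Bags: B1 = {0, 1}  B2 = {0, 2}
Tree: B1–B2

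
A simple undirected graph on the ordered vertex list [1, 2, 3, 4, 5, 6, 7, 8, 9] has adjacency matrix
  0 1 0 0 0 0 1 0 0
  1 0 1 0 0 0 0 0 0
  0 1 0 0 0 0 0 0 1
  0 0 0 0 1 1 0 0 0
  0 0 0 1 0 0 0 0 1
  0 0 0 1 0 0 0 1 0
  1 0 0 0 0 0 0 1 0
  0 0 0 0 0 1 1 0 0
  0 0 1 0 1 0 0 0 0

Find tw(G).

A width-2 tree decomposition is:
Bags: B1 = {2, 3, 9}  B2 = {2, 5, 9}  B3 = {2, 4, 5}  B4 = {2, 4, 6}  B5 = {2, 6, 8}  B6 = {2, 7, 8}  B7 = {1, 2, 7}
Tree: B1–B2, B2–B3, B3–B4, B4–B5, B5–B6, B6–B7
Every bag has size at most 3, so the width is 3 − 1 = 2 and tw(G) ≤ 2. Since 2–3–9–5–4–6–8–7–1–2 is a cycle in G, G is not acyclic. Forests are exactly the graphs of treewidth ≤ 1, so tw(G) ≥ 2. Hence tw(G) = 2 exactly.

2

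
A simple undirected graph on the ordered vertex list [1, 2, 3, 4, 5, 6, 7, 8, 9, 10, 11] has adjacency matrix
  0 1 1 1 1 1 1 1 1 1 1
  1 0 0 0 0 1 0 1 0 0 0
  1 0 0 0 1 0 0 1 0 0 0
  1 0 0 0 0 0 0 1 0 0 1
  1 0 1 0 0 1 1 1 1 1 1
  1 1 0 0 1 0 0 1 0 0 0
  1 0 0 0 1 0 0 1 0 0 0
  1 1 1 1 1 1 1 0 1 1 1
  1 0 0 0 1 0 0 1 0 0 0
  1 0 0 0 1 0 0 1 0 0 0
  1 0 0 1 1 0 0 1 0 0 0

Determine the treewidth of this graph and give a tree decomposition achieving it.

Each bag holds 4 vertices, so the decomposition has width 3, which upper-bounds the treewidth. On the other hand G contains the 4-clique {1, 2, 6, 8}. A clique must lie in a single bag of any decomposition, so no decomposition can have width below 3. Therefore the treewidth is 3.

Treewidth 3.
Bags: B1 = {1, 5, 7, 8}  B2 = {1, 5, 8, 9}  B3 = {1, 5, 8, 10}  B4 = {1, 5, 8, 11}  B5 = {1, 4, 8, 11}  B6 = {1, 3, 5, 8}  B7 = {1, 5, 6, 8}  B8 = {1, 2, 6, 8}
Tree: B1–B2, B1–B3, B1–B4, B4–B5, B3–B6, B2–B7, B7–B8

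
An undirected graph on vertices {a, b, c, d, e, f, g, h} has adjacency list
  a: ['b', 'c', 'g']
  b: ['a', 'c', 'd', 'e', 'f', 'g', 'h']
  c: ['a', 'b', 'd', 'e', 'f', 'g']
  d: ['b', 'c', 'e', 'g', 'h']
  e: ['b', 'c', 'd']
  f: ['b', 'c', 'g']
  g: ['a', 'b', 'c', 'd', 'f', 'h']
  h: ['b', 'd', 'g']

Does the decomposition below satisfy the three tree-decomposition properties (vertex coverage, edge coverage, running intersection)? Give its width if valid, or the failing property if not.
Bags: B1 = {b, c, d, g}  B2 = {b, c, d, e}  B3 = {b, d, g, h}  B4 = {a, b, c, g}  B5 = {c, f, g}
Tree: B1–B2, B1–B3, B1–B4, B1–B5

A tree decomposition must satisfy three properties: every vertex lies in some bag; for every edge, both endpoints lie together in some bag; and for every vertex, the bags containing it form a connected subtree. Here edge (b,f) lies in no bag, so the decomposition is invalid.

No — edge (b,f) lies in no bag.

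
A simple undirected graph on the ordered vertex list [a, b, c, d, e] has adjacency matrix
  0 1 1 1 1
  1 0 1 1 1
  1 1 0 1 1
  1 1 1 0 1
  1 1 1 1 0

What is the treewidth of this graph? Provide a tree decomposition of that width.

Treewidth 4.
Bags: B1 = {a, b, c, d, e}
Tree: (single bag)

A single bag containing all 5 vertices is trivially a valid decomposition of width 4. On the other hand G contains the 5-clique {a, b, c, d, e}. A clique must lie in a single bag of any decomposition, so no decomposition can have width below 4. The upper and lower bounds meet at 4, so that is the treewidth.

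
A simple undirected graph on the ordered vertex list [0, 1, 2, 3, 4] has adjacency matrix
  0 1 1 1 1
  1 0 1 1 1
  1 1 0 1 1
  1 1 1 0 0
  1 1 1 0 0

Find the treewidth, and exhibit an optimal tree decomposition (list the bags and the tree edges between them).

Treewidth 3.
Bags: B1 = {0, 1, 2, 3}  B2 = {0, 1, 2, 4}
Tree: B1–B2

Each bag holds 4 vertices, so the decomposition has width 3, which upper-bounds the treewidth. For the lower bound, the 4 vertices {0, 1, 2, 3} are pairwise adjacent, and any tree decomposition puts a clique entirely inside one bag — forcing width ≥ 3. Therefore the treewidth is 3.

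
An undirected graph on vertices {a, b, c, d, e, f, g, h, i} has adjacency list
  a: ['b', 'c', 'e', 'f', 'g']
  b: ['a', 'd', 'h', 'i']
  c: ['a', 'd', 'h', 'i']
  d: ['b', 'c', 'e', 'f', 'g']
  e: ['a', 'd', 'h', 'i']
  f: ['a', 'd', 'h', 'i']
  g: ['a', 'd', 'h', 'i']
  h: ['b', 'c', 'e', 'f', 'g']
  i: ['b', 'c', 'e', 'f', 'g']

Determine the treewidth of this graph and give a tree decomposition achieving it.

Treewidth 4.
One optimal decomposition is:
Bags: B1 = {a, b, d, h, i}  B2 = {a, c, d, h, i}  B3 = {a, d, g, h, i}  B4 = {a, d, f, h, i}  B5 = {a, d, e, h, i}
Tree: B1–B2, B2–B3, B3–B4, B4–B5

The largest bag has 5 vertices, giving width 4; this decomposition certifies tw(G) ≤ 4. For the lower bound: the 5 vertex sets {a,b}, {c,h}, {g,i}, {d}, {f} are disjoint, each induces a connected subgraph, and every pair is joined by at least one edge of G. Contracting each set to a single vertex therefore yields K_{5} as a minor, and since treewidth is minor-monotone, tw(G) ≥ tw(K_{5}) = 4. Hence tw(G) = 4 exactly.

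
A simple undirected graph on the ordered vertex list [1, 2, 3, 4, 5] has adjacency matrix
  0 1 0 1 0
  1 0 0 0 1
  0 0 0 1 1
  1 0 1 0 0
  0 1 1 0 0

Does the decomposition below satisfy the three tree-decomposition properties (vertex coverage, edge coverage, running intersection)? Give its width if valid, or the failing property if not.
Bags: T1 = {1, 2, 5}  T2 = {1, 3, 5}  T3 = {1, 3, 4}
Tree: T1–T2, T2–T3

Yes; width 2.

Checking the three conditions: (i) the bags cover all of {1, 2, 3, 4, 5}; (ii) for each edge, some bag contains both endpoints; (iii) the bags containing any fixed vertex form a subtree. All hold, so the decomposition is valid with width 3 − 1 = 2.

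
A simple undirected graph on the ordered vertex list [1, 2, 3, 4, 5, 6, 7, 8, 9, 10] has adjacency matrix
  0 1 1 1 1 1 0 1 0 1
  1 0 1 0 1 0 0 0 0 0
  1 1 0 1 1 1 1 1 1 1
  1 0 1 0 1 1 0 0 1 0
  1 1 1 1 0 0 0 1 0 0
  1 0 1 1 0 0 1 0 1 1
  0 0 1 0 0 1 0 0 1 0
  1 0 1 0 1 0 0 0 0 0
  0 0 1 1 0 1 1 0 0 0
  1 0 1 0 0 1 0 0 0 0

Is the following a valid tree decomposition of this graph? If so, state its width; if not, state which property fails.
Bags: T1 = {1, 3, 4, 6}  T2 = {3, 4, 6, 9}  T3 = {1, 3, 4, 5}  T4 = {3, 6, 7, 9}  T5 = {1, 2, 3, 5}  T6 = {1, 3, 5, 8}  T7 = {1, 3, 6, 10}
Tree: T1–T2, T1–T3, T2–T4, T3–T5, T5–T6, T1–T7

Vertex coverage: the bags together contain {1, 2, 3, 4, 5, 6, 7, 8, 9, 10}, the full vertex set. Edge coverage: each edge of G has both endpoints in at least one bag. Running intersection: for every vertex, the bags containing it form a connected subtree. All three properties hold, so this is a valid tree decomposition of width max|bag| − 1 = 3, and hence tw(G) ≤ 3.

Yes; width 3.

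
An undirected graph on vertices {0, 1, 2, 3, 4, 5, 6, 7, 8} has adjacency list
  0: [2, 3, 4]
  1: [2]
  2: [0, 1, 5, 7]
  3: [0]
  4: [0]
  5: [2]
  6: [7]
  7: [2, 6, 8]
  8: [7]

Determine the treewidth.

1

A width-1 tree decomposition is:
Bags: B1 = {2, 5}  B2 = {2, 7}  B3 = {0, 2}  B4 = {1, 2}  B5 = {6, 7}  B6 = {0, 4}  B7 = {0, 3}  B8 = {7, 8}
Tree: B1–B2, B1–B3, B1–B4, B2–B5, B3–B6, B6–B7, B5–B8
Each bag holds 2 vertices, so the decomposition has width 1, which upper-bounds the treewidth. Any graph with an edge has treewidth ≥ 1, and G has the edge 5–2. Hence tw(G) = 1 exactly.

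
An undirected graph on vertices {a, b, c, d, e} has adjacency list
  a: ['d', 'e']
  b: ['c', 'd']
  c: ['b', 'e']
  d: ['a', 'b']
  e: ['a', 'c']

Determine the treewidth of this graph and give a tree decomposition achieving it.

The largest bag has 3 vertices, giving width 2; this decomposition certifies tw(G) ≤ 2. The edges c–b–d–a–e–c form a cycle, so G is not a tree and its treewidth is at least 2. Therefore the treewidth is 2.

Treewidth 2.
One such decomposition:
Bags: B1 = {b, c, d}  B2 = {a, c, d}  B3 = {a, c, e}
Tree: B1–B2, B2–B3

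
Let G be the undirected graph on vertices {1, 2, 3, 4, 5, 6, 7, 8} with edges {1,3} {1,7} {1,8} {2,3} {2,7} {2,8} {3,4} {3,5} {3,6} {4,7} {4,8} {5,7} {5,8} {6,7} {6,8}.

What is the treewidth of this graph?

3

A width-3 tree decomposition is:
Bags: B1 = {3, 5, 7, 8}  B2 = {3, 6, 7, 8}  B3 = {3, 4, 7, 8}  B4 = {1, 3, 7, 8}  B5 = {2, 3, 7, 8}
Tree: B1–B2, B2–B3, B3–B4, B4–B5
The largest bag has 4 vertices, giving width 3; this decomposition certifies tw(G) ≤ 3. For the lower bound: the 4 vertex sets {5,8}, {6,7}, {3}, {4} are disjoint, each induces a connected subgraph, and every pair is joined by at least one edge of G. Contracting each set to a single vertex therefore yields K_{4} as a minor, and since treewidth is minor-monotone, tw(G) ≥ tw(K_{4}) = 3. Hence tw(G) = 3 exactly.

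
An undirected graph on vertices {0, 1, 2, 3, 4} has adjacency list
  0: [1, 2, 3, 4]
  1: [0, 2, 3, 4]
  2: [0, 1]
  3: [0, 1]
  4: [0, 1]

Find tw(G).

2

A width-2 tree decomposition is:
Bags: B1 = {0, 1, 2}  B2 = {0, 1, 3}  B3 = {0, 1, 4}
Tree: B1–B2, B2–B3
Each bag holds 3 vertices, so the decomposition has width 2, which upper-bounds the treewidth. For the lower bound, the 3 vertices {0, 1, 2} are pairwise adjacent, and any tree decomposition puts a clique entirely inside one bag — forcing width ≥ 2. Combining the bounds, tw(G) = 2.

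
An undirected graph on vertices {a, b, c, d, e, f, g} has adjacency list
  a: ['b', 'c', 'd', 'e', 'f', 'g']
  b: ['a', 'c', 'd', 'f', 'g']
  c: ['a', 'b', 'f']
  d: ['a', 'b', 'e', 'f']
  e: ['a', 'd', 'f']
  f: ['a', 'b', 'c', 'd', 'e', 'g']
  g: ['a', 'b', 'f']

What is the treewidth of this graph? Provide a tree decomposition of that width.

Each bag holds 4 vertices, so the decomposition has width 3, which upper-bounds the treewidth. For the lower bound, the 4 vertices {a, d, e, f} are pairwise adjacent, and any tree decomposition puts a clique entirely inside one bag — forcing width ≥ 3. The upper and lower bounds meet at 3, so that is the treewidth.

Treewidth 3.
One optimal decomposition is:
Bags: B1 = {a, b, c, f}  B2 = {a, b, f, g}  B3 = {a, b, d, f}  B4 = {a, d, e, f}
Tree: B1–B2, B2–B3, B3–B4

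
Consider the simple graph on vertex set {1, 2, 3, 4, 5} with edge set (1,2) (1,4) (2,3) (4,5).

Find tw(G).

A width-1 tree decomposition is:
Bags: B1 = {1, 2}  B2 = {1, 4}  B3 = {2, 3}  B4 = {4, 5}
Tree: B1–B2, B1–B3, B2–B4
The largest bag has 2 vertices, giving width 1; this decomposition certifies tw(G) ≤ 1. Since G has at least one edge (e.g. 2–1), it is not an edgeless graph, so tw(G) ≥ 1. Therefore the treewidth is 1.

1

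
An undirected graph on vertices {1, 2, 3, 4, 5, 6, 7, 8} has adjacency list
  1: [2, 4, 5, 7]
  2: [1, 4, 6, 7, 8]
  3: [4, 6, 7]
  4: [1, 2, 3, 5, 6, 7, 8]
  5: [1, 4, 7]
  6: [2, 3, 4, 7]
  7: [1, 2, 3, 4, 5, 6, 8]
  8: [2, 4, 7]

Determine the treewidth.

A width-3 tree decomposition is:
Bags: B1 = {1, 4, 5, 7}  B2 = {1, 2, 4, 7}  B3 = {2, 4, 6, 7}  B4 = {2, 4, 7, 8}  B5 = {3, 4, 6, 7}
Tree: B1–B2, B2–B3, B3–B4, B3–B5
The largest bag has 4 vertices, giving width 3; this decomposition certifies tw(G) ≤ 3. On the other hand G contains the 4-clique {2, 4, 7, 8}. A clique must lie in a single bag of any decomposition, so no decomposition can have width below 3. The upper and lower bounds meet at 3, so that is the treewidth.

3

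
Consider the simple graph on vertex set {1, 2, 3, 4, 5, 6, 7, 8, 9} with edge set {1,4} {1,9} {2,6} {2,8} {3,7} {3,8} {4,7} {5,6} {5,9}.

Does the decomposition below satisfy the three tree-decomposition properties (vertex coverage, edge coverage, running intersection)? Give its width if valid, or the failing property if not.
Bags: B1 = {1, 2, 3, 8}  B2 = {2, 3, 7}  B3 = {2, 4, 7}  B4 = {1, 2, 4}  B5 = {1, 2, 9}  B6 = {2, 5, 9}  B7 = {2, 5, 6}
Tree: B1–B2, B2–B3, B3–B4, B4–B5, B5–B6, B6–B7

A tree decomposition must satisfy three properties: every vertex lies in some bag; for every edge, both endpoints lie together in some bag; and for every vertex, the bags containing it form a connected subtree. Here bags containing vertex 1 are not connected in the tree, so the decomposition is invalid.

No — bags containing vertex 1 are not connected in the tree.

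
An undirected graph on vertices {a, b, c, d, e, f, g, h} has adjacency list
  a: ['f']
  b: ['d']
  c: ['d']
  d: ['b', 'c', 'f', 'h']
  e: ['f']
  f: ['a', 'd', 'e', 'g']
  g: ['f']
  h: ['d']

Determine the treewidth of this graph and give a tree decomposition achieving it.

Treewidth 1.
One optimal decomposition is:
Bags: B1 = {d, f}  B2 = {e, f}  B3 = {a, f}  B4 = {f, g}  B5 = {b, d}  B6 = {d, h}  B7 = {c, d}
Tree: B1–B2, B1–B3, B1–B4, B1–B5, B5–B6, B1–B7

Every bag has size at most 2, so the width is 2 − 1 = 1 and tw(G) ≤ 1. Any graph with an edge has treewidth ≥ 1, and G has the edge d–f. Therefore the treewidth is 1.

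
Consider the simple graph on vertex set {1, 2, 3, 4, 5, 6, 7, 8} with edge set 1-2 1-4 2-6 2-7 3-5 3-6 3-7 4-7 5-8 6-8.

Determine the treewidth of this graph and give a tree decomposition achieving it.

Each bag holds 3 vertices, so the decomposition has width 2, which upper-bounds the treewidth. Since 4–1–2–7–4 is a cycle in G, G is not acyclic. Forests are exactly the graphs of treewidth ≤ 1, so tw(G) ≥ 2. Hence tw(G) = 2 exactly.

Treewidth 2.
Bags: B1 = {1, 4, 7}  B2 = {1, 2, 7}  B3 = {2, 3, 7}  B4 = {2, 3, 6}  B5 = {3, 5, 6}  B6 = {5, 6, 8}
Tree: B1–B2, B2–B3, B3–B4, B4–B5, B5–B6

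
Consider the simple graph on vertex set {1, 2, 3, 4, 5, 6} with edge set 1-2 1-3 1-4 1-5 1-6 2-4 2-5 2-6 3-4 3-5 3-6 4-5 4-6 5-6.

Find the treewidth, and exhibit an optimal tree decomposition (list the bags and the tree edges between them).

Each bag holds 5 vertices, so the decomposition has width 4, which upper-bounds the treewidth. Conversely, {1, 2, 4, 5, 6} is a clique of size 5, and the vertices of any clique must share a bag in every tree decomposition; so some bag has ≥ 5 vertices and tw(G) ≥ 4. The upper and lower bounds meet at 4, so that is the treewidth.

Treewidth 4.
Bags: B1 = {1, 3, 4, 5, 6}  B2 = {1, 2, 4, 5, 6}
Tree: B1–B2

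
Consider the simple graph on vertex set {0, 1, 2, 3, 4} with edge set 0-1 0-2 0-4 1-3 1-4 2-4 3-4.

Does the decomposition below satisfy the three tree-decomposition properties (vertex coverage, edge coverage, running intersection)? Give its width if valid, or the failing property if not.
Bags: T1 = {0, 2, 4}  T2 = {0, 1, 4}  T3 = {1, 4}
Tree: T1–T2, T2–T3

No — vertex 3 appears in no bag.

A tree decomposition must satisfy three properties: every vertex lies in some bag; for every edge, both endpoints lie together in some bag; and for every vertex, the bags containing it form a connected subtree. Here vertex 3 appears in no bag, so the decomposition is invalid.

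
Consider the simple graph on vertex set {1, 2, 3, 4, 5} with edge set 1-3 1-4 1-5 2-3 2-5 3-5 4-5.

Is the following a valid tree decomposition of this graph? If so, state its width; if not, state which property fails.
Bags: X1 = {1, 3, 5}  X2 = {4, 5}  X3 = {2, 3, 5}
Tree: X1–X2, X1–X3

No — edge (1,4) lies in no bag.

A tree decomposition must satisfy three properties: every vertex lies in some bag; for every edge, both endpoints lie together in some bag; and for every vertex, the bags containing it form a connected subtree. Here edge (1,4) lies in no bag, so the decomposition is invalid.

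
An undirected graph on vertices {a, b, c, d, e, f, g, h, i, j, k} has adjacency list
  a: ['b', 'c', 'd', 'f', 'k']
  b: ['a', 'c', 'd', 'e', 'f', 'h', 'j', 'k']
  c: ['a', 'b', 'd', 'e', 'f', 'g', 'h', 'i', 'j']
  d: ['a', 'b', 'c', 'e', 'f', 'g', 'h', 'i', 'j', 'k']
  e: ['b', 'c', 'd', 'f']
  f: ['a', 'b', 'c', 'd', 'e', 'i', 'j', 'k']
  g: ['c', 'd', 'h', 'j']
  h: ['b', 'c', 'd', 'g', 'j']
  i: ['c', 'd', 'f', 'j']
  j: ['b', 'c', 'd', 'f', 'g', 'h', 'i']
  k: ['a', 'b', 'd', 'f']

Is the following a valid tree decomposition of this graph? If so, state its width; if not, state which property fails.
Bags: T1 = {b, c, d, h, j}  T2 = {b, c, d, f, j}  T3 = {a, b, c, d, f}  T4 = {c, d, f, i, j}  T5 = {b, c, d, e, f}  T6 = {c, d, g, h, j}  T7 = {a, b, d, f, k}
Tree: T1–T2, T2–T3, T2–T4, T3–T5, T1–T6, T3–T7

Vertex coverage: the bags together contain {a, b, c, d, e, f, g, h, i, j, k}, the full vertex set. Edge coverage: each edge of G has both endpoints in at least one bag. Running intersection: for every vertex, the bags containing it form a connected subtree. All three properties hold, so this is a valid tree decomposition of width max|bag| − 1 = 4, and hence tw(G) ≤ 4.

Yes; width 4.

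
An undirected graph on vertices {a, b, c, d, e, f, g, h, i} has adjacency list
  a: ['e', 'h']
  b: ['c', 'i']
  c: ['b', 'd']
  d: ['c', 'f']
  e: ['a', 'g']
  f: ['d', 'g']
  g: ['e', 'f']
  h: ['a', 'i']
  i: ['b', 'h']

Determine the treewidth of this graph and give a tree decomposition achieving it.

Treewidth 2.
Bags: B1 = {c, d, f}  B2 = {b, c, f}  B3 = {b, f, i}  B4 = {f, h, i}  B5 = {a, f, h}  B6 = {a, e, f}  B7 = {e, f, g}
Tree: B1–B2, B2–B3, B3–B4, B4–B5, B5–B6, B6–B7

Each bag holds 3 vertices, so the decomposition has width 2, which upper-bounds the treewidth. Since f–d–c–b–i–h–a–e–g–f is a cycle in G, G is not acyclic. Forests are exactly the graphs of treewidth ≤ 1, so tw(G) ≥ 2. Hence tw(G) = 2 exactly.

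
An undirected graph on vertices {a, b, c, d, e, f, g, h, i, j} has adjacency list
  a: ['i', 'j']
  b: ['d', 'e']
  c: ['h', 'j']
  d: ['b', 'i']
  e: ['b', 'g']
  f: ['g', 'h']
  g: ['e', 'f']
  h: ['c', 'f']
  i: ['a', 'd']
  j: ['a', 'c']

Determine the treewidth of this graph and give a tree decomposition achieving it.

Each bag holds 3 vertices, so the decomposition has width 2, which upper-bounds the treewidth. Since a–j–c–h–f–g–e–b–d–i–a is a cycle in G, G is not acyclic. Forests are exactly the graphs of treewidth ≤ 1, so tw(G) ≥ 2. Therefore the treewidth is 2.

Treewidth 2.
One such decomposition:
Bags: B1 = {a, c, j}  B2 = {a, c, h}  B3 = {a, f, h}  B4 = {a, f, g}  B5 = {a, e, g}  B6 = {a, b, e}  B7 = {a, b, d}  B8 = {a, d, i}
Tree: B1–B2, B2–B3, B3–B4, B4–B5, B5–B6, B6–B7, B7–B8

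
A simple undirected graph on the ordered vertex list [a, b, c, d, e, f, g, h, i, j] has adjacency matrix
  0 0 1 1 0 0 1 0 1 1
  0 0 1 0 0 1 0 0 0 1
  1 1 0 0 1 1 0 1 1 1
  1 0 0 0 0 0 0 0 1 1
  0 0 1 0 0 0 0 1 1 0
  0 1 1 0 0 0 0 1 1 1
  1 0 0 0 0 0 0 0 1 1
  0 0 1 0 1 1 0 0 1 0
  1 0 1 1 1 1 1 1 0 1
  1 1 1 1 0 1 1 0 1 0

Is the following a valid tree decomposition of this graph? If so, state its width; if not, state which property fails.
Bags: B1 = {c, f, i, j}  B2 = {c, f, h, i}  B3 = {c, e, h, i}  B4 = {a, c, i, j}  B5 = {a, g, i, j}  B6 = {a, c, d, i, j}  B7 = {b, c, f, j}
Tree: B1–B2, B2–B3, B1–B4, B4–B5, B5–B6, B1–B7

A tree decomposition must satisfy three properties: every vertex lies in some bag; for every edge, both endpoints lie together in some bag; and for every vertex, the bags containing it form a connected subtree. Here bags containing vertex c are not connected in the tree, so the decomposition is invalid.

No — bags containing vertex c are not connected in the tree.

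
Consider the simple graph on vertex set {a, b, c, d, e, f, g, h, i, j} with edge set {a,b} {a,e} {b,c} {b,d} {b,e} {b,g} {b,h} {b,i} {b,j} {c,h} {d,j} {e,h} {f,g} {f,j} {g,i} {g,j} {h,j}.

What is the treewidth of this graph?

2

A width-2 tree decomposition is:
Bags: B1 = {b, h, j}  B2 = {b, g, j}  B3 = {b, g, i}  B4 = {b, d, j}  B5 = {b, c, h}  B6 = {f, g, j}  B7 = {b, e, h}  B8 = {a, b, e}
Tree: B1–B2, B2–B3, B2–B4, B1–B5, B2–B6, B5–B7, B7–B8
The largest bag has 3 vertices, giving width 2; this decomposition certifies tw(G) ≤ 2. On the other hand G contains the 3-clique {f, g, j}. A clique must lie in a single bag of any decomposition, so no decomposition can have width below 2. The upper and lower bounds meet at 2, so that is the treewidth.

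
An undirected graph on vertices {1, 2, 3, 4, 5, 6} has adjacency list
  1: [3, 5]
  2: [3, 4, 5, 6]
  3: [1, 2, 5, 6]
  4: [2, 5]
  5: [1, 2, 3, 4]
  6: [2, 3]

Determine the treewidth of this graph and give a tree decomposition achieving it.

Each bag holds 3 vertices, so the decomposition has width 2, which upper-bounds the treewidth. For the lower bound, the 3 vertices {1, 3, 5} are pairwise adjacent, and any tree decomposition puts a clique entirely inside one bag — forcing width ≥ 2. Therefore the treewidth is 2.

Treewidth 2.
Bags: B1 = {2, 3, 5}  B2 = {2, 4, 5}  B3 = {2, 3, 6}  B4 = {1, 3, 5}
Tree: B1–B2, B1–B3, B1–B4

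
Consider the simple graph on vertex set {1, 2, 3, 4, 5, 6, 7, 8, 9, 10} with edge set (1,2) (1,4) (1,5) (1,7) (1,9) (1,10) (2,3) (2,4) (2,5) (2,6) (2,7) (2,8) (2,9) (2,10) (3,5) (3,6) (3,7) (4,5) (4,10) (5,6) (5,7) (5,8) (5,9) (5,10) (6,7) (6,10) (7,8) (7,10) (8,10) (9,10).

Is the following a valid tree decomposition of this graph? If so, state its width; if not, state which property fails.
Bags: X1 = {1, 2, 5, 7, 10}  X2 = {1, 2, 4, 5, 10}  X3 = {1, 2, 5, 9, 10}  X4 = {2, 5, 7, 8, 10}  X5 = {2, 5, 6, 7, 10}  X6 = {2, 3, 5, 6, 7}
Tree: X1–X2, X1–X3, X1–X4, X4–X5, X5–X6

Vertex coverage: the bags together contain {1, 2, 3, 4, 5, 6, 7, 8, 9, 10}, the full vertex set. Edge coverage: each edge of G has both endpoints in at least one bag. Running intersection: for every vertex, the bags containing it form a connected subtree. All three properties hold, so this is a valid tree decomposition of width max|bag| − 1 = 4, and hence tw(G) ≤ 4.

Yes; width 4.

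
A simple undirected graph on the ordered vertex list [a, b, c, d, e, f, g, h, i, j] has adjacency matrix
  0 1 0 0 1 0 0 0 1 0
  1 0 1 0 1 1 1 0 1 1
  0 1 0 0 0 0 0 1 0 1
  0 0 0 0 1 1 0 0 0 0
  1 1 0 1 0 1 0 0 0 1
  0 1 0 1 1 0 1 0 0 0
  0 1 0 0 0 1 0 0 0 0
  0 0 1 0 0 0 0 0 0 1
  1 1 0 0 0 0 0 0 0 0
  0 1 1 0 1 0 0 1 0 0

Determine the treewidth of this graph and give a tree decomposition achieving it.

Each bag holds 3 vertices, so the decomposition has width 2, which upper-bounds the treewidth. On the other hand G contains the 3-clique {d, e, f}. A clique must lie in a single bag of any decomposition, so no decomposition can have width below 2. The upper and lower bounds meet at 2, so that is the treewidth.

Treewidth 2.
One such decomposition:
Bags: B1 = {d, e, f}  B2 = {b, e, f}  B3 = {b, e, j}  B4 = {b, c, j}  B5 = {c, h, j}  B6 = {a, b, e}  B7 = {b, f, g}  B8 = {a, b, i}
Tree: B1–B2, B2–B3, B3–B4, B4–B5, B2–B6, B2–B7, B6–B8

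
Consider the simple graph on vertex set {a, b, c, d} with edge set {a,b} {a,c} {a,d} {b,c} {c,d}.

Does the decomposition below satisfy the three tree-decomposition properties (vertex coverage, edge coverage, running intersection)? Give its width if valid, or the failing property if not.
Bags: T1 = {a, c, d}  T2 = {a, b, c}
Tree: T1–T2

Vertex coverage: the bags together contain {a, b, c, d}, the full vertex set. Edge coverage: each edge of G has both endpoints in at least one bag. Running intersection: for every vertex, the bags containing it form a connected subtree. All three properties hold, so this is a valid tree decomposition of width max|bag| − 1 = 2, and hence tw(G) ≤ 2.

Yes; width 2.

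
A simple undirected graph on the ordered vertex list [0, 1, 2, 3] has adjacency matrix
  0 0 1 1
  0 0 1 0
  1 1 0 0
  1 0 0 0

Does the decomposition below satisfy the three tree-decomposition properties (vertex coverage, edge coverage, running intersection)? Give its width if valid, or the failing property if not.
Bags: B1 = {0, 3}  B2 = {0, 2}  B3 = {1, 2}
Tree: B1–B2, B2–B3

Yes; width 1.

Every vertex of G appears in some bag (union = {0, 1, 2, 3}); every edge is covered by a bag; and for each vertex v the set of bags containing v is connected in the bag tree. The decomposition is therefore valid. The largest bag has 2 vertices, so the width is 1.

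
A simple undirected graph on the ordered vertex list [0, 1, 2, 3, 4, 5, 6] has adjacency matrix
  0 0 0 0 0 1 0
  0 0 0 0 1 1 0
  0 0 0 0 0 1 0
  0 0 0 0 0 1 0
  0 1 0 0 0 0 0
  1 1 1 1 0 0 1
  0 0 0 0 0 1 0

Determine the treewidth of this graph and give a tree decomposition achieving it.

Each bag holds 2 vertices, so the decomposition has width 1, which upper-bounds the treewidth. G has an edge, so its treewidth is at least 1. Therefore the treewidth is 1.

Treewidth 1.
Bags: B1 = {1, 5}  B2 = {0, 5}  B3 = {3, 5}  B4 = {2, 5}  B5 = {1, 4}  B6 = {5, 6}
Tree: B1–B2, B1–B3, B1–B4, B1–B5, B1–B6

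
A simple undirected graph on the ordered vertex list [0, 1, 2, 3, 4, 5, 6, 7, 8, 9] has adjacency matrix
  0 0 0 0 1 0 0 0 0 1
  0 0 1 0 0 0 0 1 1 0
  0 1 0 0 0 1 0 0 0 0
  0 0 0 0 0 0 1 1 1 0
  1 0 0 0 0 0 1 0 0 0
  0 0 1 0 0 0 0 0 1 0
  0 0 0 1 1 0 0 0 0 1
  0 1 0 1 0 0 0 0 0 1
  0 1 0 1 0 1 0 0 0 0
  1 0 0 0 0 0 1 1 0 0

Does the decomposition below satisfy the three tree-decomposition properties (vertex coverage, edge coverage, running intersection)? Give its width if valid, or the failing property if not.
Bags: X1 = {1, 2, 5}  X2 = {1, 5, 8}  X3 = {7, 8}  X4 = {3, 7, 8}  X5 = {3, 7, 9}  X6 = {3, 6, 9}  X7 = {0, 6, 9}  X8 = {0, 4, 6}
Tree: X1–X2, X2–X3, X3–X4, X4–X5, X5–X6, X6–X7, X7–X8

No — edge (1,7) lies in no bag.

A tree decomposition must satisfy three properties: every vertex lies in some bag; for every edge, both endpoints lie together in some bag; and for every vertex, the bags containing it form a connected subtree. Here edge (1,7) lies in no bag, so the decomposition is invalid.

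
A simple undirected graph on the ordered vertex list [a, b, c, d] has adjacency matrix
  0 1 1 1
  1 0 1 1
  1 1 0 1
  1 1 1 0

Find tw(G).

A width-3 tree decomposition is:
Bags: B1 = {a, b, c, d}
Tree: (single bag)
A single bag containing all 4 vertices is trivially a valid decomposition of width 3. For the lower bound, the 4 vertices {a, b, c, d} are pairwise adjacent, and any tree decomposition puts a clique entirely inside one bag — forcing width ≥ 3. Therefore the treewidth is 3.

3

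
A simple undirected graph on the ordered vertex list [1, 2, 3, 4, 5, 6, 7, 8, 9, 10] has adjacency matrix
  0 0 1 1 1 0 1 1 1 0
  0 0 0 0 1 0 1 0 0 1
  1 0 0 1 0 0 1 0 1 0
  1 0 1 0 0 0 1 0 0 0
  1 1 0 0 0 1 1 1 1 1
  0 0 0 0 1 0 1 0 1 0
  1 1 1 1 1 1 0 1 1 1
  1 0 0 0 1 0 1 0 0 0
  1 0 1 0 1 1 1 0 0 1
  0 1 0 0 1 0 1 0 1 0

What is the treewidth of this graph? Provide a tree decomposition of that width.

Treewidth 3.
One such decomposition:
Bags: B1 = {1, 5, 7, 9}  B2 = {5, 7, 9, 10}  B3 = {2, 5, 7, 10}  B4 = {1, 3, 7, 9}  B5 = {1, 3, 4, 7}  B6 = {1, 5, 7, 8}  B7 = {5, 6, 7, 9}
Tree: B1–B2, B2–B3, B1–B4, B4–B5, B1–B6, B2–B7

Each bag holds 4 vertices, so the decomposition has width 3, which upper-bounds the treewidth. Conversely, {1, 3, 7, 9} is a clique of size 4, and the vertices of any clique must share a bag in every tree decomposition; so some bag has ≥ 4 vertices and tw(G) ≥ 3. Hence tw(G) = 3 exactly.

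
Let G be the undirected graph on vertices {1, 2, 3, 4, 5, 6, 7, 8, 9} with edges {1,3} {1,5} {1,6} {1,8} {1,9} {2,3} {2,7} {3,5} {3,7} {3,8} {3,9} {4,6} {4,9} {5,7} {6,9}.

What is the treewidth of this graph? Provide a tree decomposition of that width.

Treewidth 2.
One such decomposition:
Bags: B1 = {1, 3, 8}  B2 = {1, 3, 5}  B3 = {3, 5, 7}  B4 = {1, 3, 9}  B5 = {1, 6, 9}  B6 = {4, 6, 9}  B7 = {2, 3, 7}
Tree: B1–B2, B2–B3, B1–B4, B4–B5, B5–B6, B3–B7

The largest bag has 3 vertices, giving width 2; this decomposition certifies tw(G) ≤ 2. Conversely, {1, 3, 8} is a clique of size 3, and the vertices of any clique must share a bag in every tree decomposition; so some bag has ≥ 3 vertices and tw(G) ≥ 2. The upper and lower bounds meet at 2, so that is the treewidth.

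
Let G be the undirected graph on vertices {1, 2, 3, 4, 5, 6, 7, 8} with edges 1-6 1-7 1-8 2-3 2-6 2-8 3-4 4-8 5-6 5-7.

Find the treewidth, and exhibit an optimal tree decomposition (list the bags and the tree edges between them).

Each bag holds 3 vertices, so the decomposition has width 2, which upper-bounds the treewidth. The edges 4–3–2–8–4 form a cycle, so G is not a tree and its treewidth is at least 2. The upper and lower bounds meet at 2, so that is the treewidth.

Treewidth 2.
One optimal decomposition is:
Bags: B1 = {3, 4, 8}  B2 = {2, 3, 8}  B3 = {1, 2, 8}  B4 = {1, 2, 6}  B5 = {1, 6, 7}  B6 = {5, 6, 7}
Tree: B1–B2, B2–B3, B3–B4, B4–B5, B5–B6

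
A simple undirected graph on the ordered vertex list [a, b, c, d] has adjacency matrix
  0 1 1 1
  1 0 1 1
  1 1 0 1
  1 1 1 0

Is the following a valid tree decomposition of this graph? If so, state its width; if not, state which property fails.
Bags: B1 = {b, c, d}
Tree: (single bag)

No — vertex a appears in no bag.

A tree decomposition must satisfy three properties: every vertex lies in some bag; for every edge, both endpoints lie together in some bag; and for every vertex, the bags containing it form a connected subtree. Here vertex a appears in no bag, so the decomposition is invalid.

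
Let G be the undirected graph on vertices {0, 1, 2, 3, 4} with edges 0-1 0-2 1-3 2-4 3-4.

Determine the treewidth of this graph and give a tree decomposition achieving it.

The largest bag has 3 vertices, giving width 2; this decomposition certifies tw(G) ≤ 2. For the lower bound, G contains the cycle 0–2–4–3–1–0, so G is not a forest; only forests have treewidth ≤ 1, hence tw(G) ≥ 2. Combining the bounds, tw(G) = 2.

Treewidth 2.
Bags: B1 = {0, 2, 4}  B2 = {0, 3, 4}  B3 = {0, 1, 3}
Tree: B1–B2, B2–B3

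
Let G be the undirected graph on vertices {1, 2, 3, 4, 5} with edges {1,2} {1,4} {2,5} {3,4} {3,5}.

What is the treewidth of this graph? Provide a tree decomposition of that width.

Treewidth 2.
One optimal decomposition is:
Bags: B1 = {1, 2, 5}  B2 = {1, 3, 5}  B3 = {1, 3, 4}
Tree: B1–B2, B2–B3

Each bag holds 3 vertices, so the decomposition has width 2, which upper-bounds the treewidth. Since 1–2–5–3–4–1 is a cycle in G, G is not acyclic. Forests are exactly the graphs of treewidth ≤ 1, so tw(G) ≥ 2. Combining the bounds, tw(G) = 2.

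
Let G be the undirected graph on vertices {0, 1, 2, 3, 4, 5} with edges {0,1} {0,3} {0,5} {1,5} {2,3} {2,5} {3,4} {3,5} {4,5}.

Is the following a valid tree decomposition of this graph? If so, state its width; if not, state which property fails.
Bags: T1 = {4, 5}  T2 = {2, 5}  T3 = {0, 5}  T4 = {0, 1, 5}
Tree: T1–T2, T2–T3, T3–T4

No — vertex 3 appears in no bag.

A tree decomposition must satisfy three properties: every vertex lies in some bag; for every edge, both endpoints lie together in some bag; and for every vertex, the bags containing it form a connected subtree. Here vertex 3 appears in no bag, so the decomposition is invalid.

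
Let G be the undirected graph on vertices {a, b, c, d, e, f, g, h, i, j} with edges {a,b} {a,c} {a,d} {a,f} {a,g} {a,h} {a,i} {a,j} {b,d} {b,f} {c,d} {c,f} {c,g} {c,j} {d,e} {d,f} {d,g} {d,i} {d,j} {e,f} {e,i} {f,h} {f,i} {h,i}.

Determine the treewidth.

3

A width-3 tree decomposition is:
Bags: B1 = {a, d, f, i}  B2 = {a, c, d, f}  B3 = {a, b, d, f}  B4 = {a, c, d, g}  B5 = {d, e, f, i}  B6 = {a, f, h, i}  B7 = {a, c, d, j}
Tree: B1–B2, B1–B3, B2–B4, B1–B5, B1–B6, B2–B7
Every bag has size at most 4, so the width is 4 − 1 = 3 and tw(G) ≤ 3. On the other hand G contains the 4-clique {d, e, f, i}. A clique must lie in a single bag of any decomposition, so no decomposition can have width below 3. Hence tw(G) = 3 exactly.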